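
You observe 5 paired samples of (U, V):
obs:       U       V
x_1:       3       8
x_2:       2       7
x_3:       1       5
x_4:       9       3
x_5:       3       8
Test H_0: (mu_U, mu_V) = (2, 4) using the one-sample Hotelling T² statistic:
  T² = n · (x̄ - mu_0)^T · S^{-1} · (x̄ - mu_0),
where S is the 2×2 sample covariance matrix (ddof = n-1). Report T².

Step 1 — sample mean vector:
  mean(U) = (3 + 2 + 1 + 9 + 3) / 5 = 18/5 = 3.6
  mean(V) = (8 + 7 + 5 + 3 + 8) / 5 = 31/5 = 6.2
  x̄ = (3.6, 6.2),  deviation x̄ - mu_0 = (3.6, 6.2) - (2, 4) = (1.6, 2.2).

Step 2 — sample covariance matrix, S[i,j] = (1/(n-1)) · Σ_k (x_{k,i} - mean_i) · (x_{k,j} - mean_j), divisor n-1 = 4:
  S[U,U] = ((-0.6)·(-0.6) + (-1.6)·(-1.6) + (-2.6)·(-2.6) + (5.4)·(5.4) + (-0.6)·(-0.6)) / 4 = 39.2/4 = 9.8
  S[U,V] = ((-0.6)·(1.8) + (-1.6)·(0.8) + (-2.6)·(-1.2) + (5.4)·(-3.2) + (-0.6)·(1.8)) / 4 = -17.6/4 = -4.4
  S[V,V] = ((1.8)·(1.8) + (0.8)·(0.8) + (-1.2)·(-1.2) + (-3.2)·(-3.2) + (1.8)·(1.8)) / 4 = 18.8/4 = 4.7
  S = [[9.8, -4.4],
 [-4.4, 4.7]].

Step 3 — invert S. det(S) = 9.8·4.7 - (-4.4)² = 26.7.
  S^{-1} = (1/det) · [[d, -b], [-b, a]] = [[0.176, 0.1648],
 [0.1648, 0.367]].

Step 4 — quadratic form (x̄ - mu_0)^T · S^{-1} · (x̄ - mu_0):
  S^{-1} · (x̄ - mu_0) = (0.6442, 1.0712),
  (x̄ - mu_0)^T · [...] = (1.6)·(0.6442) + (2.2)·(1.0712) = 3.3873.

Step 5 — scale by n: T² = 5 · 3.3873 = 16.9363.

T² ≈ 16.9363


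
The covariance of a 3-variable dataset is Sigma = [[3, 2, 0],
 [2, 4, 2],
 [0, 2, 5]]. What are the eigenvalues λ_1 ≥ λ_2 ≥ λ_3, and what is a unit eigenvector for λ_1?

Step 1 — characteristic polynomial p(λ) = det(λI - Sigma) = λ³ - tr·λ² + c_1·λ - det, where tr = trace, c_1 = sum of the principal 2×2 minors, det = det(Sigma):
  tr = 3 + 4 + 5 = 12,
  c_1 = (3·4 - (2)²) + (3·5 - (0)²) + (4·5 - (2)²) = 8 + 15 + 16 = 39,
  det = 3·(4·5 - (2)²) - (2)·((2)·5 - (2)·(0)) + (0)·((2)·(2) - 4·(0)) = 3·(16) - (2)·(10) + (0)·(4) = 28.
  So p(λ) = λ³ - 12λ² + 39λ - 28.
Step 2 — look for an integer root (rational root theorem: any rational root is an integer divisor of 28). Testing λ = 1:
  p(1) = 1 - 12 + 39 - 28 = 0  ✓
  Dividing out (λ - 1): p(λ) = (λ - 1)(λ² - 11λ + 28).
Step 3 — remaining eigenvalues from the quadratic λ² - 11λ + 28 = 0:
  Δ = 11² - 4·28 = 121 - 112 = 9,  λ = (11 ± √9)/2 = (11 ± 3)/2 = 7 or 4.
  Sorted: λ_1 = 7,  λ_2 = 4,  λ_3 = 1  (check: sum = 12 = tr ✓).

Step 4 — unit eigenvector for λ_1 = 7: v spans the null space of (Sigma - λ_1 I), whose rows are
  r_1 = (-4, 2, 0),  r_2 = (2, -3, 2),  r_3 = (0, 2, -2).
  v is orthogonal to every row, so take v ∝ r_1 × r_2 = ((2)·(2) - (0)·(-3), (0)·(2) - (-4)·(2), (-4)·(-3) - (2)·(2)) = (4, 8, 8).
  Rescale (divide by 4): u = (1, 2, 2).
  ||u|| = √((1)² + (2)² + (2)²) = √(9) = 3,  v_1 = u/||u|| ≈ (0.3333, 0.6667, 0.6667) (||v_1|| = 1).

λ_1 = 7,  λ_2 = 4,  λ_3 = 1;  v_1 ≈ (0.3333, 0.6667, 0.6667)


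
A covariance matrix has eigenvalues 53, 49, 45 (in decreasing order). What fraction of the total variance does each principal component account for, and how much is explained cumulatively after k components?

Step 1 — total variance = trace(Sigma) = Σ λ_i = 53 + 49 + 45 = 147.

Step 2 — fraction explained by component i = λ_i / Σ λ:
  PC1: 53/147 = 0.3605
  PC2: 49/147 = 0.3333
  PC3: 45/147 = 0.3061

Step 3 — cumulative fraction after k components = (λ_1 + ... + λ_k) / Σ λ:
  k = 1: 53/147 = 0.3605
  k = 2: (53 + 49)/147 = 102/147 = 0.6939
  k = 3: (53 + 49 + 45)/147 = 147/147 = 1

Summary (fraction, with percent):

explained: PC1 0.3605 (36.05%), PC2 0.3333 (33.33%), PC3 0.3061 (30.61%);  cumulative: 0.3605, 0.6939, 1


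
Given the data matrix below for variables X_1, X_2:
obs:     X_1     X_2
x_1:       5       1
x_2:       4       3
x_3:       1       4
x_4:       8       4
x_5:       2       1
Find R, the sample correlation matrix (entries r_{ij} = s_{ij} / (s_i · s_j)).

Step 1 — column means:
  mean(X_1) = (5 + 4 + 1 + 8 + 2) / 5 = 20/5 = 4
  mean(X_2) = (1 + 3 + 4 + 4 + 1) / 5 = 13/5 = 2.6

Step 2 — sample variances and covariances s[i,j] = (1/(n-1)) · Σ_k (x_{k,i} - mean_i) · (x_{k,j} - mean_j), with n-1 = 4:
  s[X_1,X_1] = ((1)·(1) + (0)·(0) + (-3)·(-3) + (4)·(4) + (-2)·(-2)) / 4 = 30/4 = 7.5
  s[X_1,X_2] = ((1)·(-1.6) + (0)·(0.4) + (-3)·(1.4) + (4)·(1.4) + (-2)·(-1.6)) / 4 = 3/4 = 0.75
  s[X_2,X_2] = ((-1.6)·(-1.6) + (0.4)·(0.4) + (1.4)·(1.4) + (1.4)·(1.4) + (-1.6)·(-1.6)) / 4 = 9.2/4 = 2.3
  Sample standard deviations s_i = √(s[i,i]):
  s(X_1) = √(7.5) = 2.7386
  s(X_2) = √(2.3) = 1.5166

Step 3 — r_{ij} = s_{ij} / (s_i · s_j):
  r[X_1,X_1] = 1 (diagonal).
  r[X_1,X_2] = 0.75 / (2.7386 · 1.5166) = 0.75 / 4.1533 = 0.1806
  r[X_2,X_2] = 1 (diagonal).

R is symmetric with unit diagonal. Assembling:

R = [[1, 0.1806],
 [0.1806, 1]]


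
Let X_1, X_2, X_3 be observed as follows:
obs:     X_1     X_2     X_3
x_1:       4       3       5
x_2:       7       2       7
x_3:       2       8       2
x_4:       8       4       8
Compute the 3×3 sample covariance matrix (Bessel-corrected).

Step 1 — column means:
  mean(X_1) = (4 + 7 + 2 + 8) / 4 = 21/4 = 5.25
  mean(X_2) = (3 + 2 + 8 + 4) / 4 = 17/4 = 4.25
  mean(X_3) = (5 + 7 + 2 + 8) / 4 = 22/4 = 5.5

Step 2 — sample covariance S[i,j] = (1/(n-1)) · Σ_k (x_{k,i} - mean_i) · (x_{k,j} - mean_j), with n-1 = 3.
  S[X_1,X_1] = ((-1.25)·(-1.25) + (1.75)·(1.75) + (-3.25)·(-3.25) + (2.75)·(2.75)) / 3 = 22.75/3 = 7.5833
  S[X_1,X_2] = ((-1.25)·(-1.25) + (1.75)·(-2.25) + (-3.25)·(3.75) + (2.75)·(-0.25)) / 3 = -15.25/3 = -5.0833
  S[X_1,X_3] = ((-1.25)·(-0.5) + (1.75)·(1.5) + (-3.25)·(-3.5) + (2.75)·(2.5)) / 3 = 21.5/3 = 7.1667
  S[X_2,X_2] = ((-1.25)·(-1.25) + (-2.25)·(-2.25) + (3.75)·(3.75) + (-0.25)·(-0.25)) / 3 = 20.75/3 = 6.9167
  S[X_2,X_3] = ((-1.25)·(-0.5) + (-2.25)·(1.5) + (3.75)·(-3.5) + (-0.25)·(2.5)) / 3 = -16.5/3 = -5.5
  S[X_3,X_3] = ((-0.5)·(-0.5) + (1.5)·(1.5) + (-3.5)·(-3.5) + (2.5)·(2.5)) / 3 = 21/3 = 7

S is symmetric (S[j,i] = S[i,j]). Assembling:

S = [[7.5833, -5.0833, 7.1667],
 [-5.0833, 6.9167, -5.5],
 [7.1667, -5.5, 7]]


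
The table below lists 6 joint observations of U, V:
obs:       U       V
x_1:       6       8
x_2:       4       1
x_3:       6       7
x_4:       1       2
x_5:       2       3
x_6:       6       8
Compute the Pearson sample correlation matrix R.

Step 1 — column means:
  mean(U) = (6 + 4 + 6 + 1 + 2 + 6) / 6 = 25/6 = 4.1667
  mean(V) = (8 + 1 + 7 + 2 + 3 + 8) / 6 = 29/6 = 4.8333

Step 2 — sample variances and covariances s[i,j] = (1/(n-1)) · Σ_k (x_{k,i} - mean_i) · (x_{k,j} - mean_j), with n-1 = 5:
  s[U,U] = ((1.8333)·(1.8333) + (-0.1667)·(-0.1667) + (1.8333)·(1.8333) + (-3.1667)·(-3.1667) + (-2.1667)·(-2.1667) + (1.8333)·(1.8333)) / 5 = 24.8333/5 = 4.9667
  s[U,V] = ((1.8333)·(3.1667) + (-0.1667)·(-3.8333) + (1.8333)·(2.1667) + (-3.1667)·(-2.8333) + (-2.1667)·(-1.8333) + (1.8333)·(3.1667)) / 5 = 29.1667/5 = 5.8333
  s[V,V] = ((3.1667)·(3.1667) + (-3.8333)·(-3.8333) + (2.1667)·(2.1667) + (-2.8333)·(-2.8333) + (-1.8333)·(-1.8333) + (3.1667)·(3.1667)) / 5 = 50.8333/5 = 10.1667
  Sample standard deviations s_i = √(s[i,i]):
  s(U) = √(4.9667) = 2.2286
  s(V) = √(10.1667) = 3.1885

Step 3 — r_{ij} = s_{ij} / (s_i · s_j):
  r[U,U] = 1 (diagonal).
  r[U,V] = 5.8333 / (2.2286 · 3.1885) = 5.8333 / 7.1059 = 0.8209
  r[V,V] = 1 (diagonal).

R is symmetric with unit diagonal. Assembling:

R = [[1, 0.8209],
 [0.8209, 1]]


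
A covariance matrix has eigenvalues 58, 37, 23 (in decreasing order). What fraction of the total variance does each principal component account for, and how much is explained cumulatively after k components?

Step 1 — total variance = trace(Sigma) = Σ λ_i = 58 + 37 + 23 = 118.

Step 2 — fraction explained by component i = λ_i / Σ λ:
  PC1: 58/118 = 0.4915
  PC2: 37/118 = 0.3136
  PC3: 23/118 = 0.1949

Step 3 — cumulative fraction after k components = (λ_1 + ... + λ_k) / Σ λ:
  k = 1: 58/118 = 0.4915
  k = 2: (58 + 37)/118 = 95/118 = 0.8051
  k = 3: (58 + 37 + 23)/118 = 118/118 = 1

Summary (fraction, with percent):

explained: PC1 0.4915 (49.15%), PC2 0.3136 (31.36%), PC3 0.1949 (19.49%);  cumulative: 0.4915, 0.8051, 1


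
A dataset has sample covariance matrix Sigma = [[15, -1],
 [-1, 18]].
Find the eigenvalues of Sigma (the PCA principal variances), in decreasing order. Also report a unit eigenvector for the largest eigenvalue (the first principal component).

Step 1 — characteristic polynomial of 2×2 Sigma:
  det(Sigma - λI) = λ² - trace · λ + det = 0.
  trace = 15 + 18 = 33, det = 15·18 - (-1)² = 269.
Step 2 — discriminant:
  Δ = trace² - 4·det = 1089 - 1076 = 13.
Step 3 — eigenvalues:
  λ = (trace ± √Δ)/2 = (33 ± 3.6056)/2,
  λ_1 = 18.3028,  λ_2 = 14.6972.

Step 4 — unit eigenvector for λ_1: solve (Sigma - λ_1 I)v = 0. First row:
  (15 - 18.3028)·v_x + (-1)·v_y = 0, i.e. (-3.3028)·v_x + (-1)·v_y = 0,
  so v ∝ (b, λ_1 - a) = (-1, 3.3028); multiply by -1 so the first entry is positive: u = (1, -3.3028).
  ||u|| = √((1)² + (-3.3028)²) = √(11.9083) ≈ 3.4508,
  v_1 = u/||u|| ≈ (0.2898, -0.9571) (||v_1|| = 1).

λ_1 = 18.3028,  λ_2 = 14.6972;  v_1 ≈ (0.2898, -0.9571)


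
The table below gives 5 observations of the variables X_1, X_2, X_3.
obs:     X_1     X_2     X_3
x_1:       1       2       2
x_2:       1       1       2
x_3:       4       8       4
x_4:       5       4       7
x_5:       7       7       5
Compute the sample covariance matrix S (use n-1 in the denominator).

Step 1 — column means:
  mean(X_1) = (1 + 1 + 4 + 5 + 7) / 5 = 18/5 = 3.6
  mean(X_2) = (2 + 1 + 8 + 4 + 7) / 5 = 22/5 = 4.4
  mean(X_3) = (2 + 2 + 4 + 7 + 5) / 5 = 20/5 = 4

Step 2 — sample covariance S[i,j] = (1/(n-1)) · Σ_k (x_{k,i} - mean_i) · (x_{k,j} - mean_j), with n-1 = 4.
  S[X_1,X_1] = ((-2.6)·(-2.6) + (-2.6)·(-2.6) + (0.4)·(0.4) + (1.4)·(1.4) + (3.4)·(3.4)) / 4 = 27.2/4 = 6.8
  S[X_1,X_2] = ((-2.6)·(-2.4) + (-2.6)·(-3.4) + (0.4)·(3.6) + (1.4)·(-0.4) + (3.4)·(2.6)) / 4 = 24.8/4 = 6.2
  S[X_1,X_3] = ((-2.6)·(-2) + (-2.6)·(-2) + (0.4)·(0) + (1.4)·(3) + (3.4)·(1)) / 4 = 18/4 = 4.5
  S[X_2,X_2] = ((-2.4)·(-2.4) + (-3.4)·(-3.4) + (3.6)·(3.6) + (-0.4)·(-0.4) + (2.6)·(2.6)) / 4 = 37.2/4 = 9.3
  S[X_2,X_3] = ((-2.4)·(-2) + (-3.4)·(-2) + (3.6)·(0) + (-0.4)·(3) + (2.6)·(1)) / 4 = 13/4 = 3.25
  S[X_3,X_3] = ((-2)·(-2) + (-2)·(-2) + (0)·(0) + (3)·(3) + (1)·(1)) / 4 = 18/4 = 4.5

S is symmetric (S[j,i] = S[i,j]). Assembling:

S = [[6.8, 6.2, 4.5],
 [6.2, 9.3, 3.25],
 [4.5, 3.25, 4.5]]


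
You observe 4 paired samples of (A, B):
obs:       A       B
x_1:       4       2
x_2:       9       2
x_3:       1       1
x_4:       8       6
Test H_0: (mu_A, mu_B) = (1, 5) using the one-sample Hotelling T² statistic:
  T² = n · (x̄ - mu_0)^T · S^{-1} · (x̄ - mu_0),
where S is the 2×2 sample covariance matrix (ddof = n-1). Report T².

Step 1 — sample mean vector:
  mean(A) = (4 + 9 + 1 + 8) / 4 = 22/4 = 5.5
  mean(B) = (2 + 2 + 1 + 6) / 4 = 11/4 = 2.75
  x̄ = (5.5, 2.75),  deviation x̄ - mu_0 = (5.5, 2.75) - (1, 5) = (4.5, -2.25).

Step 2 — sample covariance matrix, S[i,j] = (1/(n-1)) · Σ_k (x_{k,i} - mean_i) · (x_{k,j} - mean_j), divisor n-1 = 3:
  S[A,A] = ((-1.5)·(-1.5) + (3.5)·(3.5) + (-4.5)·(-4.5) + (2.5)·(2.5)) / 3 = 41/3 = 13.6667
  S[A,B] = ((-1.5)·(-0.75) + (3.5)·(-0.75) + (-4.5)·(-1.75) + (2.5)·(3.25)) / 3 = 14.5/3 = 4.8333
  S[B,B] = ((-0.75)·(-0.75) + (-0.75)·(-0.75) + (-1.75)·(-1.75) + (3.25)·(3.25)) / 3 = 14.75/3 = 4.9167
  S = [[13.6667, 4.8333],
 [4.8333, 4.9167]].

Step 3 — invert S. det(S) = 13.6667·4.9167 - (4.8333)² = 43.8333.
  S^{-1} = (1/det) · [[d, -b], [-b, a]] = [[0.1122, -0.1103],
 [-0.1103, 0.3118]].

Step 4 — quadratic form (x̄ - mu_0)^T · S^{-1} · (x̄ - mu_0):
  S^{-1} · (x̄ - mu_0) = (0.7529, -1.1977),
  (x̄ - mu_0)^T · [...] = (4.5)·(0.7529) + (-2.25)·(-1.1977) = 6.0827.

Step 5 — scale by n: T² = 4 · 6.0827 = 24.3308.

T² ≈ 24.3308


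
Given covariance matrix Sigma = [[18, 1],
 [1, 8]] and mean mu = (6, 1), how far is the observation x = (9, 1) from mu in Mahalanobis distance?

Step 1 — centre the observation: (x - mu) = (3, 0).

Step 2 — invert Sigma. det(Sigma) = 18·8 - (1)² = 143.
  Sigma^{-1} = (1/det) · [[d, -b], [-b, a]] = [[0.0559, -0.007],
 [-0.007, 0.1259]].

Step 3 — form the quadratic (x - mu)^T · Sigma^{-1} · (x - mu):
  Sigma^{-1} · (x - mu) = (0.1678, -0.021).
  (x - mu)^T · [Sigma^{-1} · (x - mu)] = (3)·(0.1678) + (0)·(-0.021) = 0.5035.

Step 4 — take square root: d = √(0.5035) ≈ 0.7096.

d(x, mu) = √(0.5035) ≈ 0.7096


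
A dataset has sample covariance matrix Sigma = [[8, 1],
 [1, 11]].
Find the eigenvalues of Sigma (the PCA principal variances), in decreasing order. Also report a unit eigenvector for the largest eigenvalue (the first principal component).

Step 1 — characteristic polynomial of 2×2 Sigma:
  det(Sigma - λI) = λ² - trace · λ + det = 0.
  trace = 8 + 11 = 19, det = 8·11 - (1)² = 87.
Step 2 — discriminant:
  Δ = trace² - 4·det = 361 - 348 = 13.
Step 3 — eigenvalues:
  λ = (trace ± √Δ)/2 = (19 ± 3.6056)/2,
  λ_1 = 11.3028,  λ_2 = 7.6972.

Step 4 — unit eigenvector for λ_1: solve (Sigma - λ_1 I)v = 0. First row:
  (8 - 11.3028)·v_x + (1)·v_y = 0, i.e. (-3.3028)·v_x + (1)·v_y = 0,
  so v ∝ (b, λ_1 - a) = (1, 3.3028) = u.
  ||u|| = √((1)² + (3.3028)²) = √(11.9083) ≈ 3.4508,
  v_1 = u/||u|| ≈ (0.2898, 0.9571) (||v_1|| = 1).

λ_1 = 11.3028,  λ_2 = 7.6972;  v_1 ≈ (0.2898, 0.9571)


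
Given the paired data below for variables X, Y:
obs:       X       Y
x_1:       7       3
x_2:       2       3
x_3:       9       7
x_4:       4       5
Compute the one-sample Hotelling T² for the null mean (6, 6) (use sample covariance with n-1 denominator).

Step 1 — sample mean vector:
  mean(X) = (7 + 2 + 9 + 4) / 4 = 22/4 = 5.5
  mean(Y) = (3 + 3 + 7 + 5) / 4 = 18/4 = 4.5
  x̄ = (5.5, 4.5),  deviation x̄ - mu_0 = (5.5, 4.5) - (6, 6) = (-0.5, -1.5).

Step 2 — sample covariance matrix, S[i,j] = (1/(n-1)) · Σ_k (x_{k,i} - mean_i) · (x_{k,j} - mean_j), divisor n-1 = 3:
  S[X,X] = ((1.5)·(1.5) + (-3.5)·(-3.5) + (3.5)·(3.5) + (-1.5)·(-1.5)) / 3 = 29/3 = 9.6667
  S[X,Y] = ((1.5)·(-1.5) + (-3.5)·(-1.5) + (3.5)·(2.5) + (-1.5)·(0.5)) / 3 = 11/3 = 3.6667
  S[Y,Y] = ((-1.5)·(-1.5) + (-1.5)·(-1.5) + (2.5)·(2.5) + (0.5)·(0.5)) / 3 = 11/3 = 3.6667
  S = [[9.6667, 3.6667],
 [3.6667, 3.6667]].

Step 3 — invert S. det(S) = 9.6667·3.6667 - (3.6667)² = 22.
  S^{-1} = (1/det) · [[d, -b], [-b, a]] = [[0.1667, -0.1667],
 [-0.1667, 0.4394]].

Step 4 — quadratic form (x̄ - mu_0)^T · S^{-1} · (x̄ - mu_0):
  S^{-1} · (x̄ - mu_0) = (0.1667, -0.5758),
  (x̄ - mu_0)^T · [...] = (-0.5)·(0.1667) + (-1.5)·(-0.5758) = 0.7803.

Step 5 — scale by n: T² = 4 · 0.7803 = 3.1212.

T² ≈ 3.1212


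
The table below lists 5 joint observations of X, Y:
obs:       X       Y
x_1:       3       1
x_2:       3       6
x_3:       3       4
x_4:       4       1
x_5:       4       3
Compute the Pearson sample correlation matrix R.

Step 1 — column means:
  mean(X) = (3 + 3 + 3 + 4 + 4) / 5 = 17/5 = 3.4
  mean(Y) = (1 + 6 + 4 + 1 + 3) / 5 = 15/5 = 3

Step 2 — sample variances and covariances s[i,j] = (1/(n-1)) · Σ_k (x_{k,i} - mean_i) · (x_{k,j} - mean_j), with n-1 = 4:
  s[X,X] = ((-0.4)·(-0.4) + (-0.4)·(-0.4) + (-0.4)·(-0.4) + (0.6)·(0.6) + (0.6)·(0.6)) / 4 = 1.2/4 = 0.3
  s[X,Y] = ((-0.4)·(-2) + (-0.4)·(3) + (-0.4)·(1) + (0.6)·(-2) + (0.6)·(0)) / 4 = -2/4 = -0.5
  s[Y,Y] = ((-2)·(-2) + (3)·(3) + (1)·(1) + (-2)·(-2) + (0)·(0)) / 4 = 18/4 = 4.5
  Sample standard deviations s_i = √(s[i,i]):
  s(X) = √(0.3) = 0.5477
  s(Y) = √(4.5) = 2.1213

Step 3 — r_{ij} = s_{ij} / (s_i · s_j):
  r[X,X] = 1 (diagonal).
  r[X,Y] = -0.5 / (0.5477 · 2.1213) = -0.5 / 1.1619 = -0.4303
  r[Y,Y] = 1 (diagonal).

R is symmetric with unit diagonal. Assembling:

R = [[1, -0.4303],
 [-0.4303, 1]]


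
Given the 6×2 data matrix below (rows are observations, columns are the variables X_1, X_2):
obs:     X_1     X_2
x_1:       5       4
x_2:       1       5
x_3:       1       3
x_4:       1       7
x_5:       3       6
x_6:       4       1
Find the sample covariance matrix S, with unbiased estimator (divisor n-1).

Step 1 — column means:
  mean(X_1) = (5 + 1 + 1 + 1 + 3 + 4) / 6 = 15/6 = 2.5
  mean(X_2) = (4 + 5 + 3 + 7 + 6 + 1) / 6 = 26/6 = 4.3333

Step 2 — sample covariance S[i,j] = (1/(n-1)) · Σ_k (x_{k,i} - mean_i) · (x_{k,j} - mean_j), with n-1 = 5.
  S[X_1,X_1] = ((2.5)·(2.5) + (-1.5)·(-1.5) + (-1.5)·(-1.5) + (-1.5)·(-1.5) + (0.5)·(0.5) + (1.5)·(1.5)) / 5 = 15.5/5 = 3.1
  S[X_1,X_2] = ((2.5)·(-0.3333) + (-1.5)·(0.6667) + (-1.5)·(-1.3333) + (-1.5)·(2.6667) + (0.5)·(1.6667) + (1.5)·(-3.3333)) / 5 = -8/5 = -1.6
  S[X_2,X_2] = ((-0.3333)·(-0.3333) + (0.6667)·(0.6667) + (-1.3333)·(-1.3333) + (2.6667)·(2.6667) + (1.6667)·(1.6667) + (-3.3333)·(-3.3333)) / 5 = 23.3333/5 = 4.6667

S is symmetric (S[j,i] = S[i,j]). Assembling:

S = [[3.1, -1.6],
 [-1.6, 4.6667]]


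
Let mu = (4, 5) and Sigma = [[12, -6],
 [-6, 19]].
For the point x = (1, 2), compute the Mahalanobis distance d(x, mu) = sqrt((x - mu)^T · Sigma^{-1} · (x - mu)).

Step 1 — centre the observation: (x - mu) = (-3, -3).

Step 2 — invert Sigma. det(Sigma) = 12·19 - (-6)² = 192.
  Sigma^{-1} = (1/det) · [[d, -b], [-b, a]] = [[0.099, 0.0312],
 [0.0312, 0.0625]].

Step 3 — form the quadratic (x - mu)^T · Sigma^{-1} · (x - mu):
  Sigma^{-1} · (x - mu) = (-0.3906, -0.2812).
  (x - mu)^T · [Sigma^{-1} · (x - mu)] = (-3)·(-0.3906) + (-3)·(-0.2812) = 2.0156.

Step 4 — take square root: d = √(2.0156) ≈ 1.4197.

d(x, mu) = √(2.0156) ≈ 1.4197


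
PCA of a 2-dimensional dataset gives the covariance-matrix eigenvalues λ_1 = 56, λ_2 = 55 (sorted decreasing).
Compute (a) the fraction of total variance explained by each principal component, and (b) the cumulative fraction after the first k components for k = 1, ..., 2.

Step 1 — total variance = trace(Sigma) = Σ λ_i = 56 + 55 = 111.

Step 2 — fraction explained by component i = λ_i / Σ λ:
  PC1: 56/111 = 0.5045
  PC2: 55/111 = 0.4955

Step 3 — cumulative fraction after k components = (λ_1 + ... + λ_k) / Σ λ:
  k = 1: 56/111 = 0.5045
  k = 2: (56 + 55)/111 = 111/111 = 1

Summary (fraction, with percent):

explained: PC1 0.5045 (50.45%), PC2 0.4955 (49.55%);  cumulative: 0.5045, 1


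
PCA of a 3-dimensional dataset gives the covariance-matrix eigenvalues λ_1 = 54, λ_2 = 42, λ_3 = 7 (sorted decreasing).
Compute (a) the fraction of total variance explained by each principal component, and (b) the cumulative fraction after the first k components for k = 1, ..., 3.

Step 1 — total variance = trace(Sigma) = Σ λ_i = 54 + 42 + 7 = 103.

Step 2 — fraction explained by component i = λ_i / Σ λ:
  PC1: 54/103 = 0.5243
  PC2: 42/103 = 0.4078
  PC3: 7/103 = 0.068

Step 3 — cumulative fraction after k components = (λ_1 + ... + λ_k) / Σ λ:
  k = 1: 54/103 = 0.5243
  k = 2: (54 + 42)/103 = 96/103 = 0.932
  k = 3: (54 + 42 + 7)/103 = 103/103 = 1

Summary (fraction, with percent):

explained: PC1 0.5243 (52.43%), PC2 0.4078 (40.78%), PC3 0.068 (6.8%);  cumulative: 0.5243, 0.932, 1


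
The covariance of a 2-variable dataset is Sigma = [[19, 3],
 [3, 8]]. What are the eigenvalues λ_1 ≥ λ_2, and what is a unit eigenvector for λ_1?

Step 1 — characteristic polynomial of 2×2 Sigma:
  det(Sigma - λI) = λ² - trace · λ + det = 0.
  trace = 19 + 8 = 27, det = 19·8 - (3)² = 143.
Step 2 — discriminant:
  Δ = trace² - 4·det = 729 - 572 = 157.
Step 3 — eigenvalues:
  λ = (trace ± √Δ)/2 = (27 ± 12.53)/2,
  λ_1 = 19.765,  λ_2 = 7.235.

Step 4 — unit eigenvector for λ_1: solve (Sigma - λ_1 I)v = 0. First row:
  (19 - 19.765)·v_x + (3)·v_y = 0, i.e. (-0.765)·v_x + (3)·v_y = 0,
  so v ∝ (b, λ_1 - a) = (3, 0.765) = u.
  ||u|| = √((3)² + (0.765)²) = √(9.5852) ≈ 3.096,
  v_1 = u/||u|| ≈ (0.969, 0.2471) (||v_1|| = 1).

λ_1 = 19.765,  λ_2 = 7.235;  v_1 ≈ (0.969, 0.2471)


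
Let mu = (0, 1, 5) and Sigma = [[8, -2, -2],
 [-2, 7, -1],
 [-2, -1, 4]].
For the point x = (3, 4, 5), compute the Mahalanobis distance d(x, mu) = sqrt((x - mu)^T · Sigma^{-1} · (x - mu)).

Step 1 — centre the observation: (x - mu) = (3, 3, 0).

Step 2 — invert Sigma (cofactor / det for 3×3, or solve directly):
  Sigma^{-1} = [[0.1646, 0.061, 0.0976],
 [0.061, 0.1707, 0.0732],
 [0.0976, 0.0732, 0.3171]].

Step 3 — form the quadratic (x - mu)^T · Sigma^{-1} · (x - mu):
  Sigma^{-1} · (x - mu) = (0.6768, 0.6951, 0.5122).
  (x - mu)^T · [Sigma^{-1} · (x - mu)] = (3)·(0.6768) + (3)·(0.6951) + (0)·(0.5122) = 4.1159.

Step 4 — take square root: d = √(4.1159) ≈ 2.0288.

d(x, mu) = √(4.1159) ≈ 2.0288


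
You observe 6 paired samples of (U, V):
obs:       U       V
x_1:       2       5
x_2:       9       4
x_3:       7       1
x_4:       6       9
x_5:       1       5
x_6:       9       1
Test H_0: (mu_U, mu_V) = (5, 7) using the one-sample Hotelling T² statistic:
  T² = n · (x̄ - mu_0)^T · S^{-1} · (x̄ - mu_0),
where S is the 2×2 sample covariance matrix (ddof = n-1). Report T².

Step 1 — sample mean vector:
  mean(U) = (2 + 9 + 7 + 6 + 1 + 9) / 6 = 34/6 = 5.6667
  mean(V) = (5 + 4 + 1 + 9 + 5 + 1) / 6 = 25/6 = 4.1667
  x̄ = (5.6667, 4.1667),  deviation x̄ - mu_0 = (5.6667, 4.1667) - (5, 7) = (0.6667, -2.8333).

Step 2 — sample covariance matrix, S[i,j] = (1/(n-1)) · Σ_k (x_{k,i} - mean_i) · (x_{k,j} - mean_j), divisor n-1 = 5:
  S[U,U] = ((-3.6667)·(-3.6667) + (3.3333)·(3.3333) + (1.3333)·(1.3333) + (0.3333)·(0.3333) + (-4.6667)·(-4.6667) + (3.3333)·(3.3333)) / 5 = 59.3333/5 = 11.8667
  S[U,V] = ((-3.6667)·(0.8333) + (3.3333)·(-0.1667) + (1.3333)·(-3.1667) + (0.3333)·(4.8333) + (-4.6667)·(0.8333) + (3.3333)·(-3.1667)) / 5 = -20.6667/5 = -4.1333
  S[V,V] = ((0.8333)·(0.8333) + (-0.1667)·(-0.1667) + (-3.1667)·(-3.1667) + (4.8333)·(4.8333) + (0.8333)·(0.8333) + (-3.1667)·(-3.1667)) / 5 = 44.8333/5 = 8.9667
  S = [[11.8667, -4.1333],
 [-4.1333, 8.9667]].

Step 3 — invert S. det(S) = 11.8667·8.9667 - (-4.1333)² = 89.32.
  S^{-1} = (1/det) · [[d, -b], [-b, a]] = [[0.1004, 0.0463],
 [0.0463, 0.1329]].

Step 4 — quadratic form (x̄ - mu_0)^T · S^{-1} · (x̄ - mu_0):
  S^{-1} · (x̄ - mu_0) = (-0.0642, -0.3456),
  (x̄ - mu_0)^T · [...] = (0.6667)·(-0.0642) + (-2.8333)·(-0.3456) = 0.9363.

Step 5 — scale by n: T² = 6 · 0.9363 = 5.618.

T² ≈ 5.618


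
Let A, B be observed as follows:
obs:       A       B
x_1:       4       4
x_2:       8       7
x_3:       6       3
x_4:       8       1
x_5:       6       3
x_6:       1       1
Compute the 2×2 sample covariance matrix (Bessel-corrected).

Step 1 — column means:
  mean(A) = (4 + 8 + 6 + 8 + 6 + 1) / 6 = 33/6 = 5.5
  mean(B) = (4 + 7 + 3 + 1 + 3 + 1) / 6 = 19/6 = 3.1667

Step 2 — sample covariance S[i,j] = (1/(n-1)) · Σ_k (x_{k,i} - mean_i) · (x_{k,j} - mean_j), with n-1 = 5.
  S[A,A] = ((-1.5)·(-1.5) + (2.5)·(2.5) + (0.5)·(0.5) + (2.5)·(2.5) + (0.5)·(0.5) + (-4.5)·(-4.5)) / 5 = 35.5/5 = 7.1
  S[A,B] = ((-1.5)·(0.8333) + (2.5)·(3.8333) + (0.5)·(-0.1667) + (2.5)·(-2.1667) + (0.5)·(-0.1667) + (-4.5)·(-2.1667)) / 5 = 12.5/5 = 2.5
  S[B,B] = ((0.8333)·(0.8333) + (3.8333)·(3.8333) + (-0.1667)·(-0.1667) + (-2.1667)·(-2.1667) + (-0.1667)·(-0.1667) + (-2.1667)·(-2.1667)) / 5 = 24.8333/5 = 4.9667

S is symmetric (S[j,i] = S[i,j]). Assembling:

S = [[7.1, 2.5],
 [2.5, 4.9667]]


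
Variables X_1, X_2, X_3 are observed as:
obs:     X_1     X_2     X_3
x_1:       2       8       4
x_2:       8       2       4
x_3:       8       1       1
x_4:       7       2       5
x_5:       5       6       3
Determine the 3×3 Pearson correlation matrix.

Step 1 — column means:
  mean(X_1) = (2 + 8 + 8 + 7 + 5) / 5 = 30/5 = 6
  mean(X_2) = (8 + 2 + 1 + 2 + 6) / 5 = 19/5 = 3.8
  mean(X_3) = (4 + 4 + 1 + 5 + 3) / 5 = 17/5 = 3.4

Step 2 — sample variances and covariances s[i,j] = (1/(n-1)) · Σ_k (x_{k,i} - mean_i) · (x_{k,j} - mean_j), with n-1 = 4:
  s[X_1,X_1] = ((-4)·(-4) + (2)·(2) + (2)·(2) + (1)·(1) + (-1)·(-1)) / 4 = 26/4 = 6.5
  s[X_1,X_2] = ((-4)·(4.2) + (2)·(-1.8) + (2)·(-2.8) + (1)·(-1.8) + (-1)·(2.2)) / 4 = -30/4 = -7.5
  s[X_1,X_3] = ((-4)·(0.6) + (2)·(0.6) + (2)·(-2.4) + (1)·(1.6) + (-1)·(-0.4)) / 4 = -4/4 = -1
  s[X_2,X_2] = ((4.2)·(4.2) + (-1.8)·(-1.8) + (-2.8)·(-2.8) + (-1.8)·(-1.8) + (2.2)·(2.2)) / 4 = 36.8/4 = 9.2
  s[X_2,X_3] = ((4.2)·(0.6) + (-1.8)·(0.6) + (-2.8)·(-2.4) + (-1.8)·(1.6) + (2.2)·(-0.4)) / 4 = 4.4/4 = 1.1
  s[X_3,X_3] = ((0.6)·(0.6) + (0.6)·(0.6) + (-2.4)·(-2.4) + (1.6)·(1.6) + (-0.4)·(-0.4)) / 4 = 9.2/4 = 2.3
  Sample standard deviations s_i = √(s[i,i]):
  s(X_1) = √(6.5) = 2.5495
  s(X_2) = √(9.2) = 3.0332
  s(X_3) = √(2.3) = 1.5166

Step 3 — r_{ij} = s_{ij} / (s_i · s_j):
  r[X_1,X_1] = 1 (diagonal).
  r[X_1,X_2] = -7.5 / (2.5495 · 3.0332) = -7.5 / 7.733 = -0.9699
  r[X_1,X_3] = -1 / (2.5495 · 1.5166) = -1 / 3.8665 = -0.2586
  r[X_2,X_2] = 1 (diagonal).
  r[X_2,X_3] = 1.1 / (3.0332 · 1.5166) = 1.1 / 4.6 = 0.2391
  r[X_3,X_3] = 1 (diagonal).

R is symmetric with unit diagonal. Assembling:

R = [[1, -0.9699, -0.2586],
 [-0.9699, 1, 0.2391],
 [-0.2586, 0.2391, 1]]


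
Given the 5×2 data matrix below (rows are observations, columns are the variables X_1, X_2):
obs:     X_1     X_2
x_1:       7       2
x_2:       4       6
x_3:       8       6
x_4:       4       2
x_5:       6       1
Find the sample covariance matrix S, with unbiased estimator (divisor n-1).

Step 1 — column means:
  mean(X_1) = (7 + 4 + 8 + 4 + 6) / 5 = 29/5 = 5.8
  mean(X_2) = (2 + 6 + 6 + 2 + 1) / 5 = 17/5 = 3.4

Step 2 — sample covariance S[i,j] = (1/(n-1)) · Σ_k (x_{k,i} - mean_i) · (x_{k,j} - mean_j), with n-1 = 4.
  S[X_1,X_1] = ((1.2)·(1.2) + (-1.8)·(-1.8) + (2.2)·(2.2) + (-1.8)·(-1.8) + (0.2)·(0.2)) / 4 = 12.8/4 = 3.2
  S[X_1,X_2] = ((1.2)·(-1.4) + (-1.8)·(2.6) + (2.2)·(2.6) + (-1.8)·(-1.4) + (0.2)·(-2.4)) / 4 = 1.4/4 = 0.35
  S[X_2,X_2] = ((-1.4)·(-1.4) + (2.6)·(2.6) + (2.6)·(2.6) + (-1.4)·(-1.4) + (-2.4)·(-2.4)) / 4 = 23.2/4 = 5.8

S is symmetric (S[j,i] = S[i,j]). Assembling:

S = [[3.2, 0.35],
 [0.35, 5.8]]


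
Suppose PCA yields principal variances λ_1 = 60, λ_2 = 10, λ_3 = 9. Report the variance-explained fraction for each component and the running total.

Step 1 — total variance = trace(Sigma) = Σ λ_i = 60 + 10 + 9 = 79.

Step 2 — fraction explained by component i = λ_i / Σ λ:
  PC1: 60/79 = 0.7595
  PC2: 10/79 = 0.1266
  PC3: 9/79 = 0.1139

Step 3 — cumulative fraction after k components = (λ_1 + ... + λ_k) / Σ λ:
  k = 1: 60/79 = 0.7595
  k = 2: (60 + 10)/79 = 70/79 = 0.8861
  k = 3: (60 + 10 + 9)/79 = 79/79 = 1

Summary (fraction, with percent):

explained: PC1 0.7595 (75.95%), PC2 0.1266 (12.66%), PC3 0.1139 (11.39%);  cumulative: 0.7595, 0.8861, 1


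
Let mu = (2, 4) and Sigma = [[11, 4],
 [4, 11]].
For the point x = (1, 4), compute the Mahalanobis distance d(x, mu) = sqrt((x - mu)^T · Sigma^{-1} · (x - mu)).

Step 1 — centre the observation: (x - mu) = (-1, 0).

Step 2 — invert Sigma. det(Sigma) = 11·11 - (4)² = 105.
  Sigma^{-1} = (1/det) · [[d, -b], [-b, a]] = [[0.1048, -0.0381],
 [-0.0381, 0.1048]].

Step 3 — form the quadratic (x - mu)^T · Sigma^{-1} · (x - mu):
  Sigma^{-1} · (x - mu) = (-0.1048, 0.0381).
  (x - mu)^T · [Sigma^{-1} · (x - mu)] = (-1)·(-0.1048) + (0)·(0.0381) = 0.1048.

Step 4 — take square root: d = √(0.1048) ≈ 0.3237.

d(x, mu) = √(0.1048) ≈ 0.3237


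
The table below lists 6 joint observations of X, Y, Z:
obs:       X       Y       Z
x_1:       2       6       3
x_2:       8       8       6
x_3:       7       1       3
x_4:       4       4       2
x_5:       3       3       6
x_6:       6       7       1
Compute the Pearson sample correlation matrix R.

Step 1 — column means:
  mean(X) = (2 + 8 + 7 + 4 + 3 + 6) / 6 = 30/6 = 5
  mean(Y) = (6 + 8 + 1 + 4 + 3 + 7) / 6 = 29/6 = 4.8333
  mean(Z) = (3 + 6 + 3 + 2 + 6 + 1) / 6 = 21/6 = 3.5

Step 2 — sample variances and covariances s[i,j] = (1/(n-1)) · Σ_k (x_{k,i} - mean_i) · (x_{k,j} - mean_j), with n-1 = 5:
  s[X,X] = ((-3)·(-3) + (3)·(3) + (2)·(2) + (-1)·(-1) + (-2)·(-2) + (1)·(1)) / 5 = 28/5 = 5.6
  s[X,Y] = ((-3)·(1.1667) + (3)·(3.1667) + (2)·(-3.8333) + (-1)·(-0.8333) + (-2)·(-1.8333) + (1)·(2.1667)) / 5 = 5/5 = 1
  s[X,Z] = ((-3)·(-0.5) + (3)·(2.5) + (2)·(-0.5) + (-1)·(-1.5) + (-2)·(2.5) + (1)·(-2.5)) / 5 = 2/5 = 0.4
  s[Y,Y] = ((1.1667)·(1.1667) + (3.1667)·(3.1667) + (-3.8333)·(-3.8333) + (-0.8333)·(-0.8333) + (-1.8333)·(-1.8333) + (2.1667)·(2.1667)) / 5 = 34.8333/5 = 6.9667
  s[Y,Z] = ((1.1667)·(-0.5) + (3.1667)·(2.5) + (-3.8333)·(-0.5) + (-0.8333)·(-1.5) + (-1.8333)·(2.5) + (2.1667)·(-2.5)) / 5 = 0.5/5 = 0.1
  s[Z,Z] = ((-0.5)·(-0.5) + (2.5)·(2.5) + (-0.5)·(-0.5) + (-1.5)·(-1.5) + (2.5)·(2.5) + (-2.5)·(-2.5)) / 5 = 21.5/5 = 4.3
  Sample standard deviations s_i = √(s[i,i]):
  s(X) = √(5.6) = 2.3664
  s(Y) = √(6.9667) = 2.6394
  s(Z) = √(4.3) = 2.0736

Step 3 — r_{ij} = s_{ij} / (s_i · s_j):
  r[X,X] = 1 (diagonal).
  r[X,Y] = 1 / (2.3664 · 2.6394) = 1 / 6.2461 = 0.1601
  r[X,Z] = 0.4 / (2.3664 · 2.0736) = 0.4 / 4.9071 = 0.0815
  r[Y,Y] = 1 (diagonal).
  r[Y,Z] = 0.1 / (2.6394 · 2.0736) = 0.1 / 5.4733 = 0.0183
  r[Z,Z] = 1 (diagonal).

R is symmetric with unit diagonal. Assembling:

R = [[1, 0.1601, 0.0815],
 [0.1601, 1, 0.0183],
 [0.0815, 0.0183, 1]]


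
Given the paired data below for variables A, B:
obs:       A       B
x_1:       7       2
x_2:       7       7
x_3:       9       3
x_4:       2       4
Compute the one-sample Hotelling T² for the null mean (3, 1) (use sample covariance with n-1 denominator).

Step 1 — sample mean vector:
  mean(A) = (7 + 7 + 9 + 2) / 4 = 25/4 = 6.25
  mean(B) = (2 + 7 + 3 + 4) / 4 = 16/4 = 4
  x̄ = (6.25, 4),  deviation x̄ - mu_0 = (6.25, 4) - (3, 1) = (3.25, 3).

Step 2 — sample covariance matrix, S[i,j] = (1/(n-1)) · Σ_k (x_{k,i} - mean_i) · (x_{k,j} - mean_j), divisor n-1 = 3:
  S[A,A] = ((0.75)·(0.75) + (0.75)·(0.75) + (2.75)·(2.75) + (-4.25)·(-4.25)) / 3 = 26.75/3 = 8.9167
  S[A,B] = ((0.75)·(-2) + (0.75)·(3) + (2.75)·(-1) + (-4.25)·(0)) / 3 = -2/3 = -0.6667
  S[B,B] = ((-2)·(-2) + (3)·(3) + (-1)·(-1) + (0)·(0)) / 3 = 14/3 = 4.6667
  S = [[8.9167, -0.6667],
 [-0.6667, 4.6667]].

Step 3 — invert S. det(S) = 8.9167·4.6667 - (-0.6667)² = 41.1667.
  S^{-1} = (1/det) · [[d, -b], [-b, a]] = [[0.1134, 0.0162],
 [0.0162, 0.2166]].

Step 4 — quadratic form (x̄ - mu_0)^T · S^{-1} · (x̄ - mu_0):
  S^{-1} · (x̄ - mu_0) = (0.417, 0.7024),
  (x̄ - mu_0)^T · [...] = (3.25)·(0.417) + (3)·(0.7024) = 3.4626.

Step 5 — scale by n: T² = 4 · 3.4626 = 13.8502.

T² ≈ 13.8502


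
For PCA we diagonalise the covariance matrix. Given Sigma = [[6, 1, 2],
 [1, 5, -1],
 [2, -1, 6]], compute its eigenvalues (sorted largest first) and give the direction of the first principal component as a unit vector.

Step 1 — characteristic polynomial p(λ) = det(λI - Sigma) = λ³ - tr·λ² + c_1·λ - det, where tr = trace, c_1 = sum of the principal 2×2 minors, det = det(Sigma):
  tr = 6 + 5 + 6 = 17,
  c_1 = (6·5 - (1)²) + (6·6 - (2)²) + (5·6 - (-1)²) = 29 + 32 + 29 = 90,
  det = 6·(5·6 - (-1)²) - (1)·((1)·6 - (-1)·(2)) + (2)·((1)·(-1) - 5·(2)) = 6·(29) - (1)·(8) + (2)·(-11) = 144.
  So p(λ) = λ³ - 17λ² + 90λ - 144.
Step 2 — look for an integer root (rational root theorem: any rational root is an integer divisor of 144). Testing λ = 3:
  p(3) = 27 - 153 + 270 - 144 = 0  ✓
  Dividing out (λ - 3): p(λ) = (λ - 3)(λ² - 14λ + 48).
Step 3 — remaining eigenvalues from the quadratic λ² - 14λ + 48 = 0:
  Δ = 14² - 4·48 = 196 - 192 = 4,  λ = (14 ± √4)/2 = (14 ± 2)/2 = 8 or 6.
  Sorted: λ_1 = 8,  λ_2 = 6,  λ_3 = 3  (check: sum = 17 = tr ✓).

Step 4 — unit eigenvector for λ_1 = 8: v spans the null space of (Sigma - λ_1 I), whose rows are
  r_1 = (-2, 1, 2),  r_2 = (1, -3, -1),  r_3 = (2, -1, -2).
  v is orthogonal to every row, so take v ∝ r_1 × r_2 = ((1)·(-1) - (2)·(-3), (2)·(1) - (-2)·(-1), (-2)·(-3) - (1)·(1)) = (5, 0, 5).
  Rescale (divide by 5): u = (1, 0, 1).
  ||u|| = √((1)² + (0)² + (1)²) = √(2) ≈ 1.4142,  v_1 = u/||u|| ≈ (0.7071, 0, 0.7071) (||v_1|| = 1).

λ_1 = 8,  λ_2 = 6,  λ_3 = 3;  v_1 ≈ (0.7071, 0, 0.7071)


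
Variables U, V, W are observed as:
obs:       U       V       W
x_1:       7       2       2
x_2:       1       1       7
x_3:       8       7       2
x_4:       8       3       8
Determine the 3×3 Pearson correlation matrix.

Step 1 — column means:
  mean(U) = (7 + 1 + 8 + 8) / 4 = 24/4 = 6
  mean(V) = (2 + 1 + 7 + 3) / 4 = 13/4 = 3.25
  mean(W) = (2 + 7 + 2 + 8) / 4 = 19/4 = 4.75

Step 2 — sample variances and covariances s[i,j] = (1/(n-1)) · Σ_k (x_{k,i} - mean_i) · (x_{k,j} - mean_j), with n-1 = 3:
  s[U,U] = ((1)·(1) + (-5)·(-5) + (2)·(2) + (2)·(2)) / 3 = 34/3 = 11.3333
  s[U,V] = ((1)·(-1.25) + (-5)·(-2.25) + (2)·(3.75) + (2)·(-0.25)) / 3 = 17/3 = 5.6667
  s[U,W] = ((1)·(-2.75) + (-5)·(2.25) + (2)·(-2.75) + (2)·(3.25)) / 3 = -13/3 = -4.3333
  s[V,V] = ((-1.25)·(-1.25) + (-2.25)·(-2.25) + (3.75)·(3.75) + (-0.25)·(-0.25)) / 3 = 20.75/3 = 6.9167
  s[V,W] = ((-1.25)·(-2.75) + (-2.25)·(2.25) + (3.75)·(-2.75) + (-0.25)·(3.25)) / 3 = -12.75/3 = -4.25
  s[W,W] = ((-2.75)·(-2.75) + (2.25)·(2.25) + (-2.75)·(-2.75) + (3.25)·(3.25)) / 3 = 30.75/3 = 10.25
  Sample standard deviations s_i = √(s[i,i]):
  s(U) = √(11.3333) = 3.3665
  s(V) = √(6.9167) = 2.63
  s(W) = √(10.25) = 3.2016

Step 3 — r_{ij} = s_{ij} / (s_i · s_j):
  r[U,U] = 1 (diagonal).
  r[U,V] = 5.6667 / (3.3665 · 2.63) = 5.6667 / 8.8537 = 0.64
  r[U,W] = -4.3333 / (3.3665 · 3.2016) = -4.3333 / 10.7781 = -0.4021
  r[V,V] = 1 (diagonal).
  r[V,W] = -4.25 / (2.63 · 3.2016) = -4.25 / 8.42 = -0.5048
  r[W,W] = 1 (diagonal).

R is symmetric with unit diagonal. Assembling:

R = [[1, 0.64, -0.4021],
 [0.64, 1, -0.5048],
 [-0.4021, -0.5048, 1]]


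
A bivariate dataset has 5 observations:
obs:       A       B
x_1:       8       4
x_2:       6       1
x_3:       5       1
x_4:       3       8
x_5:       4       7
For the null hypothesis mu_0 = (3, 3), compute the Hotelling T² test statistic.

Step 1 — sample mean vector:
  mean(A) = (8 + 6 + 5 + 3 + 4) / 5 = 26/5 = 5.2
  mean(B) = (4 + 1 + 1 + 8 + 7) / 5 = 21/5 = 4.2
  x̄ = (5.2, 4.2),  deviation x̄ - mu_0 = (5.2, 4.2) - (3, 3) = (2.2, 1.2).

Step 2 — sample covariance matrix, S[i,j] = (1/(n-1)) · Σ_k (x_{k,i} - mean_i) · (x_{k,j} - mean_j), divisor n-1 = 4:
  S[A,A] = ((2.8)·(2.8) + (0.8)·(0.8) + (-0.2)·(-0.2) + (-2.2)·(-2.2) + (-1.2)·(-1.2)) / 4 = 14.8/4 = 3.7
  S[A,B] = ((2.8)·(-0.2) + (0.8)·(-3.2) + (-0.2)·(-3.2) + (-2.2)·(3.8) + (-1.2)·(2.8)) / 4 = -14.2/4 = -3.55
  S[B,B] = ((-0.2)·(-0.2) + (-3.2)·(-3.2) + (-3.2)·(-3.2) + (3.8)·(3.8) + (2.8)·(2.8)) / 4 = 42.8/4 = 10.7
  S = [[3.7, -3.55],
 [-3.55, 10.7]].

Step 3 — invert S. det(S) = 3.7·10.7 - (-3.55)² = 26.9875.
  S^{-1} = (1/det) · [[d, -b], [-b, a]] = [[0.3965, 0.1315],
 [0.1315, 0.1371]].

Step 4 — quadratic form (x̄ - mu_0)^T · S^{-1} · (x̄ - mu_0):
  S^{-1} · (x̄ - mu_0) = (1.0301, 0.4539),
  (x̄ - mu_0)^T · [...] = (2.2)·(1.0301) + (1.2)·(0.4539) = 2.8109.

Step 5 — scale by n: T² = 5 · 2.8109 = 14.0547.

T² ≈ 14.0547


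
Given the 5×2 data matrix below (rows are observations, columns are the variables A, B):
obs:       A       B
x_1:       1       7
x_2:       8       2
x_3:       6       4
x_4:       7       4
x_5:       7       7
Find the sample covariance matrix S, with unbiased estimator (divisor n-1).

Step 1 — column means:
  mean(A) = (1 + 8 + 6 + 7 + 7) / 5 = 29/5 = 5.8
  mean(B) = (7 + 2 + 4 + 4 + 7) / 5 = 24/5 = 4.8

Step 2 — sample covariance S[i,j] = (1/(n-1)) · Σ_k (x_{k,i} - mean_i) · (x_{k,j} - mean_j), with n-1 = 4.
  S[A,A] = ((-4.8)·(-4.8) + (2.2)·(2.2) + (0.2)·(0.2) + (1.2)·(1.2) + (1.2)·(1.2)) / 4 = 30.8/4 = 7.7
  S[A,B] = ((-4.8)·(2.2) + (2.2)·(-2.8) + (0.2)·(-0.8) + (1.2)·(-0.8) + (1.2)·(2.2)) / 4 = -15.2/4 = -3.8
  S[B,B] = ((2.2)·(2.2) + (-2.8)·(-2.8) + (-0.8)·(-0.8) + (-0.8)·(-0.8) + (2.2)·(2.2)) / 4 = 18.8/4 = 4.7

S is symmetric (S[j,i] = S[i,j]). Assembling:

S = [[7.7, -3.8],
 [-3.8, 4.7]]


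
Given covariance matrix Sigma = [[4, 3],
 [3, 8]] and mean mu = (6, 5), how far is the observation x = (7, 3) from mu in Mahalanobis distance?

Step 1 — centre the observation: (x - mu) = (1, -2).

Step 2 — invert Sigma. det(Sigma) = 4·8 - (3)² = 23.
  Sigma^{-1} = (1/det) · [[d, -b], [-b, a]] = [[0.3478, -0.1304],
 [-0.1304, 0.1739]].

Step 3 — form the quadratic (x - mu)^T · Sigma^{-1} · (x - mu):
  Sigma^{-1} · (x - mu) = (0.6087, -0.4783).
  (x - mu)^T · [Sigma^{-1} · (x - mu)] = (1)·(0.6087) + (-2)·(-0.4783) = 1.5652.

Step 4 — take square root: d = √(1.5652) ≈ 1.2511.

d(x, mu) = √(1.5652) ≈ 1.2511


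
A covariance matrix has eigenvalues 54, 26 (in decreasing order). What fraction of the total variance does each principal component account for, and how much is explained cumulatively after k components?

Step 1 — total variance = trace(Sigma) = Σ λ_i = 54 + 26 = 80.

Step 2 — fraction explained by component i = λ_i / Σ λ:
  PC1: 54/80 = 0.675
  PC2: 26/80 = 0.325

Step 3 — cumulative fraction after k components = (λ_1 + ... + λ_k) / Σ λ:
  k = 1: 54/80 = 0.675
  k = 2: (54 + 26)/80 = 80/80 = 1

Summary (fraction, with percent):

explained: PC1 0.675 (67.5%), PC2 0.325 (32.5%);  cumulative: 0.675, 1


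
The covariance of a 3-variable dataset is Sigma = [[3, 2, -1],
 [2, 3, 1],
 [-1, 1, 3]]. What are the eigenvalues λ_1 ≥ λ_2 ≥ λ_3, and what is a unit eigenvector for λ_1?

Step 1 — characteristic polynomial p(λ) = det(λI - Sigma) = λ³ - tr·λ² + c_1·λ - det, where tr = trace, c_1 = sum of the principal 2×2 minors, det = det(Sigma):
  tr = 3 + 3 + 3 = 9,
  c_1 = (3·3 - (2)²) + (3·3 - (-1)²) + (3·3 - (1)²) = 5 + 8 + 8 = 21,
  det = 3·(3·3 - (1)²) - (2)·((2)·3 - (1)·(-1)) + (-1)·((2)·(1) - 3·(-1)) = 3·(8) - (2)·(7) + (-1)·(5) = 5.
  So p(λ) = λ³ - 9λ² + 21λ - 5.
Step 2 — look for an integer root (rational root theorem: any rational root is an integer divisor of 5). Testing λ = 5:
  p(5) = 125 - 225 + 105 - 5 = 0  ✓
  Dividing out (λ - 5): p(λ) = (λ - 5)(λ² - 4λ + 1).
Step 3 — remaining eigenvalues from the quadratic λ² - 4λ + 1 = 0:
  Δ = 4² - 4·1 = 16 - 4 = 12,  λ = (4 ± √12)/2 = (4 ± 3.4641)/2 ≈ 3.7321 or 0.2679.
  Sorted: λ_1 = 5,  λ_2 = 3.7321,  λ_3 = 0.2679  (check: sum = 9 = tr ✓).

Step 4 — unit eigenvector for λ_1 = 5: v spans the null space of (Sigma - λ_1 I), whose rows are
  r_1 = (-2, 2, -1),  r_2 = (2, -2, 1),  r_3 = (-1, 1, -2).
  v is orthogonal to every row, so take v ∝ r_1 × r_3 = ((2)·(-2) - (-1)·(1), (-1)·(-1) - (-2)·(-2), (-2)·(1) - (2)·(-1)) = (-3, -3, 0).
  Rescale (divide by 3; multiply by -1 so the first nonzero entry is positive): u = (1, 1, 0).
  ||u|| = √((1)² + (1)² + (0)²) = √(2) ≈ 1.4142,  v_1 = u/||u|| ≈ (0.7071, 0.7071, 0) (||v_1|| = 1).

λ_1 = 5,  λ_2 = 3.7321,  λ_3 = 0.2679;  v_1 ≈ (0.7071, 0.7071, 0)


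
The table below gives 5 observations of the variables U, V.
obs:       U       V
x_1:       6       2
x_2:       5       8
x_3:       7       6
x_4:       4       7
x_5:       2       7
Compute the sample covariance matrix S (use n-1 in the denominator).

Step 1 — column means:
  mean(U) = (6 + 5 + 7 + 4 + 2) / 5 = 24/5 = 4.8
  mean(V) = (2 + 8 + 6 + 7 + 7) / 5 = 30/5 = 6

Step 2 — sample covariance S[i,j] = (1/(n-1)) · Σ_k (x_{k,i} - mean_i) · (x_{k,j} - mean_j), with n-1 = 4.
  S[U,U] = ((1.2)·(1.2) + (0.2)·(0.2) + (2.2)·(2.2) + (-0.8)·(-0.8) + (-2.8)·(-2.8)) / 4 = 14.8/4 = 3.7
  S[U,V] = ((1.2)·(-4) + (0.2)·(2) + (2.2)·(0) + (-0.8)·(1) + (-2.8)·(1)) / 4 = -8/4 = -2
  S[V,V] = ((-4)·(-4) + (2)·(2) + (0)·(0) + (1)·(1) + (1)·(1)) / 4 = 22/4 = 5.5

S is symmetric (S[j,i] = S[i,j]). Assembling:

S = [[3.7, -2],
 [-2, 5.5]]
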